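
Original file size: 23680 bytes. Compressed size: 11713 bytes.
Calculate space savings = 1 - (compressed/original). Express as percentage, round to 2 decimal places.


ratio = compressed/original = 11713/23680 = 0.494637
savings = 1 - ratio = 1 - 0.494637 = 0.505363
as a percentage: 0.505363 * 100 = 50.54%

Space savings = 1 - 11713/23680 = 50.54%


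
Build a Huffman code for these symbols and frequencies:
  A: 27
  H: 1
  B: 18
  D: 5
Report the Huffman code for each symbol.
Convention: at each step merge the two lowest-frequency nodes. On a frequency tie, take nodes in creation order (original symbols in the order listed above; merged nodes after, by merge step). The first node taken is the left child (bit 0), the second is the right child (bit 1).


Huffman tree construction:
Step 1: Merge H(1) + D(5) = 6
Step 2: Merge (H+D)(6) + B(18) = 24
Step 3: Merge ((H+D)+B)(24) + A(27) = 51
Read each symbol's code off the tree from the root (left child = 0, right child = 1).

Codes:
  A: 1 (length 1)
  H: 000 (length 3)
  B: 01 (length 2)
  D: 001 (length 3)
Average code length: 81/51 = 1.5882 bits/symbol


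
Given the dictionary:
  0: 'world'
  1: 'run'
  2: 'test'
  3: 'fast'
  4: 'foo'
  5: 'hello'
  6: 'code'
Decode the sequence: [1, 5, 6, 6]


Look up each index in the dictionary:
  1 -> 'run'
  5 -> 'hello'
  6 -> 'code'
  6 -> 'code'

Decoded: "run hello code code"


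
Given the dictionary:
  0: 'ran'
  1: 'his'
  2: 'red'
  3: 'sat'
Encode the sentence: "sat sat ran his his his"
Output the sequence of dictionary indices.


Look up each word in the dictionary:
  'sat' -> 3
  'sat' -> 3
  'ran' -> 0
  'his' -> 1
  'his' -> 1
  'his' -> 1

Encoded: [3, 3, 0, 1, 1, 1]


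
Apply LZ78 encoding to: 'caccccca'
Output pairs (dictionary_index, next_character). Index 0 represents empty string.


LZ78 encoding steps:
Dictionary: {0: ''}
Step 1: w='' (idx 0), next='c' -> output (0, 'c'), add 'c' as idx 1
Step 2: w='' (idx 0), next='a' -> output (0, 'a'), add 'a' as idx 2
Step 3: w='c' (idx 1), next='c' -> output (1, 'c'), add 'cc' as idx 3
Step 4: w='cc' (idx 3), next='c' -> output (3, 'c'), add 'ccc' as idx 4
Step 5: w='a' (idx 2), end of input -> output (2, '')


Encoded: [(0, 'c'), (0, 'a'), (1, 'c'), (3, 'c'), (2, '')]


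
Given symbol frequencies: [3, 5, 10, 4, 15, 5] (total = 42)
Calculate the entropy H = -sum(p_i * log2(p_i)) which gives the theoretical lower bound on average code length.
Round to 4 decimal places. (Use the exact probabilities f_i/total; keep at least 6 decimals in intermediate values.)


Per-symbol terms -p_i * log2(p_i) with p_i = f_i/42:
  p = 3/42 = 0.071429: log2(p) = -3.807355, -p*log2(p) = 0.271954
  p = 5/42 = 0.119048: log2(p) = -3.070389, -p*log2(p) = 0.365523
  p = 10/42 = 0.238095: log2(p) = -2.070389, -p*log2(p) = 0.492950
  p = 4/42 = 0.095238: log2(p) = -3.392317, -p*log2(p) = 0.323078
  p = 15/42 = 0.357143: log2(p) = -1.485427, -p*log2(p) = 0.530510
  p = 5/42 = 0.119048: log2(p) = -3.070389, -p*log2(p) = 0.365523
H = 0.271954 + 0.365523 + 0.492950 + 0.323078 + 0.530510 + 0.365523 = 2.349538

H = 2.3495 bits/symbol


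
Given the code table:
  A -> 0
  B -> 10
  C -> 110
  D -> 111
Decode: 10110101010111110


Decoding:
10 -> B
110 -> C
10 -> B
10 -> B
10 -> B
111 -> D
110 -> C


Result: BCBBBDC


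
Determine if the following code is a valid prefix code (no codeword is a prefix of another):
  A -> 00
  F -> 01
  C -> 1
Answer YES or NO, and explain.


Checking each pair (does one codeword prefix another?):
  A='00' vs F='01': no prefix
  A='00' vs C='1': no prefix
  F='01' vs A='00': no prefix
  F='01' vs C='1': no prefix
  C='1' vs A='00': no prefix
  C='1' vs F='01': no prefix
No violation found over all pairs.

YES -- this is a valid prefix code. No codeword is a prefix of any other codeword.


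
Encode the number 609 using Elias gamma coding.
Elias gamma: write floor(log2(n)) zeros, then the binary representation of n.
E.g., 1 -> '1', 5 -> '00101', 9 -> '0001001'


num_bits = floor(log2(609)) + 1 = 10
leading_zeros = num_bits - 1 = 9
binary(609) = 1001100001

Elias gamma(609) = '000000000' + '1001100001' = 0000000001001100001 (19 bits)


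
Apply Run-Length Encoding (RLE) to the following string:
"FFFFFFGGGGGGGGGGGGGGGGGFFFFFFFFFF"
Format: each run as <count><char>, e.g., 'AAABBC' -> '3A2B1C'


Scanning runs left to right:
  i=0: run of 'F' x 6 -> '6F'
  i=6: run of 'G' x 17 -> '17G'
  i=23: run of 'F' x 10 -> '10F'

RLE = 6F17G10F


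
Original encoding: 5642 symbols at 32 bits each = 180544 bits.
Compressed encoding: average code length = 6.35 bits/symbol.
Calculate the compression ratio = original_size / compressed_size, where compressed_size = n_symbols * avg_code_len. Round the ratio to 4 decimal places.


original_size = n_symbols * orig_bits = 5642 * 32 = 180544 bits
compressed_size = n_symbols * avg_code_len = 5642 * 6.35 = 35826.7 bits
ratio = original_size / compressed_size = 180544 / 35826.7 = 5.0394

Compression ratio = 5.0394


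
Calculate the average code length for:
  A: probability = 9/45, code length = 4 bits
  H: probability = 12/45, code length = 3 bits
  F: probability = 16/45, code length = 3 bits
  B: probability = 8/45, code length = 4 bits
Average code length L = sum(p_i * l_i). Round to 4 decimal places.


Weighted contributions p_i * l_i:
  A: (9/45) * 4 = 36/45
  H: (12/45) * 3 = 36/45
  F: (16/45) * 3 = 48/45
  B: (8/45) * 4 = 32/45
Sum = (36 + 36 + 48 + 32)/45 = 152/45

L = 152/45 = 3.3778 bits/symbol


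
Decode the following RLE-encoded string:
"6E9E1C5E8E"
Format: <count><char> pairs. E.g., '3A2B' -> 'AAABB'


Expanding each <count><char> pair:
  6E -> 'EEEEEE'
  9E -> 'EEEEEEEEE'
  1C -> 'C'
  5E -> 'EEEEE'
  8E -> 'EEEEEEEE'

Decoded = EEEEEEEEEEEEEEECEEEEEEEEEEEEE


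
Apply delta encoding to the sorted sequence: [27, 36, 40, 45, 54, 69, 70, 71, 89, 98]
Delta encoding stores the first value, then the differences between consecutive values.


First value: 27
Deltas:
  36 - 27 = 9
  40 - 36 = 4
  45 - 40 = 5
  54 - 45 = 9
  69 - 54 = 15
  70 - 69 = 1
  71 - 70 = 1
  89 - 71 = 18
  98 - 89 = 9


Delta encoded: [27, 9, 4, 5, 9, 15, 1, 1, 18, 9]


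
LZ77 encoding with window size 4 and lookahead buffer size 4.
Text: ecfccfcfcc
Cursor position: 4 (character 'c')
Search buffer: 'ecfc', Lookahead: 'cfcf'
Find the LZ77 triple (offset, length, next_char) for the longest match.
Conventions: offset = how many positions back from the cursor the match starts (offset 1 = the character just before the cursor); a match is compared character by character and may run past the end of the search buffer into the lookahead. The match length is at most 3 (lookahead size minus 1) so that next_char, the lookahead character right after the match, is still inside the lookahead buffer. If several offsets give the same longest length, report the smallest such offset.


Try each offset into the search buffer:
  offset=1 (pos 3, char 'c'): match length 1
  offset=2 (pos 2, char 'f'): match length 0
  offset=3 (pos 1, char 'c'): match length 3
  offset=4 (pos 0, char 'e'): match length 0
Longest match has length 3 at offset 3.
next_char = character at position 4 + 3 = 7 -> 'f'

Best match: offset=3, length=3 (matching 'cfc' starting at position 1)
LZ77 triple: (3, 3, 'f')


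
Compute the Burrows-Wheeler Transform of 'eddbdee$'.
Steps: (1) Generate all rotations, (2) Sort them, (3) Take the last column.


Rotations (sorted):
  0: $eddbdee -> last char: e
  1: bdee$edd -> last char: d
  2: dbdee$ed -> last char: d
  3: ddbdee$e -> last char: e
  4: dee$eddb -> last char: b
  5: e$eddbde -> last char: e
  6: eddbdee$ -> last char: $
  7: ee$eddbd -> last char: d


BWT = eddebe$d


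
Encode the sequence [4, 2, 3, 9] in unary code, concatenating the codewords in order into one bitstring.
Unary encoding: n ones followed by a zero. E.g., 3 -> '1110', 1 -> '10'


Encode each number as n ones followed by a terminating 0:
  4 -> 11110 (5 bits)
  2 -> 110 (3 bits)
  3 -> 1110 (4 bits)
  9 -> 1111111110 (10 bits)
Total length = 5 + 3 + 4 + 10 = 22 bits.

Unary([4, 2, 3, 9]) = 1111011011101111111110 (22 bits)


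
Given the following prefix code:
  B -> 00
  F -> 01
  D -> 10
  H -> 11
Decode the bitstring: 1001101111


Decoding step by step:
Bits 10 -> D
Bits 01 -> F
Bits 10 -> D
Bits 11 -> H
Bits 11 -> H


Decoded message: DFDHH


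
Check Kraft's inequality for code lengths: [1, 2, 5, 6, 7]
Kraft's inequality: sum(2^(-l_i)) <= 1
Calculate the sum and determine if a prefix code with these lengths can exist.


Sum = 2^(-1) + 2^(-2) + 2^(-5) + 2^(-6) + 2^(-7)
    = 0.5 + 0.25 + 0.03125 + 0.015625 + 0.0078125
    = 103/128 = 0.8046875
Since 0.8046875 <= 1, Kraft's inequality IS satisfied.
A prefix code with these lengths CAN exist.

Kraft sum = 0.8046875. Satisfied.


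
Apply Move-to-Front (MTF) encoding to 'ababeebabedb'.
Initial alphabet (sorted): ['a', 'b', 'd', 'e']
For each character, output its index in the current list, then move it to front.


MTF encoding:
'a': index 0 in ['a', 'b', 'd', 'e'] -> ['a', 'b', 'd', 'e']
'b': index 1 in ['a', 'b', 'd', 'e'] -> ['b', 'a', 'd', 'e']
'a': index 1 in ['b', 'a', 'd', 'e'] -> ['a', 'b', 'd', 'e']
'b': index 1 in ['a', 'b', 'd', 'e'] -> ['b', 'a', 'd', 'e']
'e': index 3 in ['b', 'a', 'd', 'e'] -> ['e', 'b', 'a', 'd']
'e': index 0 in ['e', 'b', 'a', 'd'] -> ['e', 'b', 'a', 'd']
'b': index 1 in ['e', 'b', 'a', 'd'] -> ['b', 'e', 'a', 'd']
'a': index 2 in ['b', 'e', 'a', 'd'] -> ['a', 'b', 'e', 'd']
'b': index 1 in ['a', 'b', 'e', 'd'] -> ['b', 'a', 'e', 'd']
'e': index 2 in ['b', 'a', 'e', 'd'] -> ['e', 'b', 'a', 'd']
'd': index 3 in ['e', 'b', 'a', 'd'] -> ['d', 'e', 'b', 'a']
'b': index 2 in ['d', 'e', 'b', 'a'] -> ['b', 'd', 'e', 'a']


Output: [0, 1, 1, 1, 3, 0, 1, 2, 1, 2, 3, 2]


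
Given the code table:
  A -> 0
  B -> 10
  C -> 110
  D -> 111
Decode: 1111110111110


Decoding:
111 -> D
111 -> D
0 -> A
111 -> D
110 -> C


Result: DDADC


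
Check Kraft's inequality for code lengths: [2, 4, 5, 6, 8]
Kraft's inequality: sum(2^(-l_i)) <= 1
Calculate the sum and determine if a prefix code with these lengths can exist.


Sum = 2^(-2) + 2^(-4) + 2^(-5) + 2^(-6) + 2^(-8)
    = 0.25 + 0.0625 + 0.03125 + 0.015625 + 0.00390625
    = 93/256 = 0.36328125
Since 0.36328125 <= 1, Kraft's inequality IS satisfied.
A prefix code with these lengths CAN exist.

Kraft sum = 0.36328125. Satisfied.


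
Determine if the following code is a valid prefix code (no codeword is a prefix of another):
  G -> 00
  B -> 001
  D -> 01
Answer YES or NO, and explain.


Checking each pair (does one codeword prefix another?):
  G='00' vs B='001': prefix -- VIOLATION

NO -- this is NOT a valid prefix code. G (00) is a prefix of B (001).


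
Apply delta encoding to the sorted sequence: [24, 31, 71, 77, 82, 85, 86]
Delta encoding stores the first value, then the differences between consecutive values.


First value: 24
Deltas:
  31 - 24 = 7
  71 - 31 = 40
  77 - 71 = 6
  82 - 77 = 5
  85 - 82 = 3
  86 - 85 = 1


Delta encoded: [24, 7, 40, 6, 5, 3, 1]


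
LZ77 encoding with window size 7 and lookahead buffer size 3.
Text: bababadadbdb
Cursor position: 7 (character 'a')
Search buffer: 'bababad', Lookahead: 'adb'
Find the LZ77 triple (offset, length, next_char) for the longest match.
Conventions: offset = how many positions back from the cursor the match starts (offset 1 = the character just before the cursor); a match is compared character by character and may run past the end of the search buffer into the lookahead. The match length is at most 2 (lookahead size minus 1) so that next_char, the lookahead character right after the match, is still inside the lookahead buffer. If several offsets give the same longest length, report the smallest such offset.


Try each offset into the search buffer:
  offset=1 (pos 6, char 'd'): match length 0
  offset=2 (pos 5, char 'a'): match length 2
  offset=3 (pos 4, char 'b'): match length 0
  offset=4 (pos 3, char 'a'): match length 1
  offset=5 (pos 2, char 'b'): match length 0
  offset=6 (pos 1, char 'a'): match length 1
  offset=7 (pos 0, char 'b'): match length 0
Longest match has length 2 at offset 2.
next_char = character at position 7 + 2 = 9 -> 'b'

Best match: offset=2, length=2 (matching 'ad' starting at position 5)
LZ77 triple: (2, 2, 'b')


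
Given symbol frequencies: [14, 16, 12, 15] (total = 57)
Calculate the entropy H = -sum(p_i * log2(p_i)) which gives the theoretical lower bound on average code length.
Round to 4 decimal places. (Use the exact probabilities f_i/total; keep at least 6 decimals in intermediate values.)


Per-symbol terms -p_i * log2(p_i) with p_i = f_i/57:
  p = 14/57 = 0.245614: log2(p) = -2.025535, -p*log2(p) = 0.497500
  p = 16/57 = 0.280702: log2(p) = -1.832890, -p*log2(p) = 0.514495
  p = 12/57 = 0.210526: log2(p) = -2.247928, -p*log2(p) = 0.473248
  p = 15/57 = 0.263158: log2(p) = -1.925999, -p*log2(p) = 0.506842
H = 0.497500 + 0.514495 + 0.473248 + 0.506842 = 1.992085

H = 1.9921 bits/symbol


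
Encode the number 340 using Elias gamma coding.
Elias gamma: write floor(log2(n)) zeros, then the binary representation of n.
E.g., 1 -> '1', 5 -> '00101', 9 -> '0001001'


num_bits = floor(log2(340)) + 1 = 9
leading_zeros = num_bits - 1 = 8
binary(340) = 101010100

Elias gamma(340) = '00000000' + '101010100' = 00000000101010100 (17 bits)


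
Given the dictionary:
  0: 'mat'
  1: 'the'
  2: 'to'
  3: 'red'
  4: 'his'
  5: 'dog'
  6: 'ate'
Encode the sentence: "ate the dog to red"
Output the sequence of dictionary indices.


Look up each word in the dictionary:
  'ate' -> 6
  'the' -> 1
  'dog' -> 5
  'to' -> 2
  'red' -> 3

Encoded: [6, 1, 5, 2, 3]


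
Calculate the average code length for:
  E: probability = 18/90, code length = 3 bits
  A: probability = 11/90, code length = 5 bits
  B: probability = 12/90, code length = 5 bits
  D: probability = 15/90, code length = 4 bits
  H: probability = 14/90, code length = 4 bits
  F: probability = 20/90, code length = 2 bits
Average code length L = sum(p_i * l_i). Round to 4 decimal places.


Weighted contributions p_i * l_i:
  E: (18/90) * 3 = 54/90
  A: (11/90) * 5 = 55/90
  B: (12/90) * 5 = 60/90
  D: (15/90) * 4 = 60/90
  H: (14/90) * 4 = 56/90
  F: (20/90) * 2 = 40/90
Sum = (54 + 55 + 60 + 60 + 56 + 40)/90 = 325/90

L = 325/90 = 3.6111 bits/symbol


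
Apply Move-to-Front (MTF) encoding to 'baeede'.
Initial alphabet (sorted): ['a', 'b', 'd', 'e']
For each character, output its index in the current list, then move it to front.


MTF encoding:
'b': index 1 in ['a', 'b', 'd', 'e'] -> ['b', 'a', 'd', 'e']
'a': index 1 in ['b', 'a', 'd', 'e'] -> ['a', 'b', 'd', 'e']
'e': index 3 in ['a', 'b', 'd', 'e'] -> ['e', 'a', 'b', 'd']
'e': index 0 in ['e', 'a', 'b', 'd'] -> ['e', 'a', 'b', 'd']
'd': index 3 in ['e', 'a', 'b', 'd'] -> ['d', 'e', 'a', 'b']
'e': index 1 in ['d', 'e', 'a', 'b'] -> ['e', 'd', 'a', 'b']


Output: [1, 1, 3, 0, 3, 1]


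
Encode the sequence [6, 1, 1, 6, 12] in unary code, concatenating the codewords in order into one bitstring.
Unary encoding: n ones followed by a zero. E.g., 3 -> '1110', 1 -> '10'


Encode each number as n ones followed by a terminating 0:
  6 -> 1111110 (7 bits)
  1 -> 10 (2 bits)
  1 -> 10 (2 bits)
  6 -> 1111110 (7 bits)
  12 -> 1111111111110 (13 bits)
Total length = 7 + 2 + 2 + 7 + 13 = 31 bits.

Unary([6, 1, 1, 6, 12]) = 1111110101011111101111111111110 (31 bits)


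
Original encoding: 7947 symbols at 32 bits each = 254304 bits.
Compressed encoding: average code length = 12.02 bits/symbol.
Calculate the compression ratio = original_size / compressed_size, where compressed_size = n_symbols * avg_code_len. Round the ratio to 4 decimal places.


original_size = n_symbols * orig_bits = 7947 * 32 = 254304 bits
compressed_size = n_symbols * avg_code_len = 7947 * 12.02 = 95522.94 bits
ratio = original_size / compressed_size = 254304 / 95522.94 = 2.6622

Compression ratio = 2.6622


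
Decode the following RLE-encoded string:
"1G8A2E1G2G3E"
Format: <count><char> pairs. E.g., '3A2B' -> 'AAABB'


Expanding each <count><char> pair:
  1G -> 'G'
  8A -> 'AAAAAAAA'
  2E -> 'EE'
  1G -> 'G'
  2G -> 'GG'
  3E -> 'EEE'

Decoded = GAAAAAAAAEEGGGEEE


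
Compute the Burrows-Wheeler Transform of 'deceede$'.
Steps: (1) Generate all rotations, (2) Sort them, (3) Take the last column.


Rotations (sorted):
  0: $deceede -> last char: e
  1: ceede$de -> last char: e
  2: de$decee -> last char: e
  3: deceede$ -> last char: $
  4: e$deceed -> last char: d
  5: eceede$d -> last char: d
  6: ede$dece -> last char: e
  7: eede$dec -> last char: c


BWT = eee$ddec


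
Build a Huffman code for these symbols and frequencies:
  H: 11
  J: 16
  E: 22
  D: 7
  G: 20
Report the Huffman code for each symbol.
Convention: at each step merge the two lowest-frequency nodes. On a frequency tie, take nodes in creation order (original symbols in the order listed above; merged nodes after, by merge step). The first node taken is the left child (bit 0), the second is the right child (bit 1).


Huffman tree construction:
Step 1: Merge D(7) + H(11) = 18
Step 2: Merge J(16) + (D+H)(18) = 34
Step 3: Merge G(20) + E(22) = 42
Step 4: Merge (J+(D+H))(34) + (G+E)(42) = 76
Read each symbol's code off the tree from the root (left child = 0, right child = 1).

Codes:
  H: 011 (length 3)
  J: 00 (length 2)
  E: 11 (length 2)
  D: 010 (length 3)
  G: 10 (length 2)
Average code length: 170/76 = 2.2368 bits/symbol


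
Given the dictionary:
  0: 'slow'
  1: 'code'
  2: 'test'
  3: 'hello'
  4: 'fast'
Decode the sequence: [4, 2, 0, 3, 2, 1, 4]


Look up each index in the dictionary:
  4 -> 'fast'
  2 -> 'test'
  0 -> 'slow'
  3 -> 'hello'
  2 -> 'test'
  1 -> 'code'
  4 -> 'fast'

Decoded: "fast test slow hello test code fast"


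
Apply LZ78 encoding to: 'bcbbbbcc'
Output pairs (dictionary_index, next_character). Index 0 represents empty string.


LZ78 encoding steps:
Dictionary: {0: ''}
Step 1: w='' (idx 0), next='b' -> output (0, 'b'), add 'b' as idx 1
Step 2: w='' (idx 0), next='c' -> output (0, 'c'), add 'c' as idx 2
Step 3: w='b' (idx 1), next='b' -> output (1, 'b'), add 'bb' as idx 3
Step 4: w='bb' (idx 3), next='c' -> output (3, 'c'), add 'bbc' as idx 4
Step 5: w='c' (idx 2), end of input -> output (2, '')


Encoded: [(0, 'b'), (0, 'c'), (1, 'b'), (3, 'c'), (2, '')]


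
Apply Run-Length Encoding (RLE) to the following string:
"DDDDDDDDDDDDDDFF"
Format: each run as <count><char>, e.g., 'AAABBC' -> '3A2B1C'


Scanning runs left to right:
  i=0: run of 'D' x 14 -> '14D'
  i=14: run of 'F' x 2 -> '2F'

RLE = 14D2F


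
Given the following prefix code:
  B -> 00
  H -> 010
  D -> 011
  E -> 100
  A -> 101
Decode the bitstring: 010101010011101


Decoding step by step:
Bits 010 -> H
Bits 101 -> A
Bits 010 -> H
Bits 011 -> D
Bits 101 -> A


Decoded message: HAHDA


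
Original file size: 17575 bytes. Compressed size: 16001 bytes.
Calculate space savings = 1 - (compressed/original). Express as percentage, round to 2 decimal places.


ratio = compressed/original = 16001/17575 = 0.910441
savings = 1 - ratio = 1 - 0.910441 = 0.089559
as a percentage: 0.089559 * 100 = 8.96%

Space savings = 1 - 16001/17575 = 8.96%


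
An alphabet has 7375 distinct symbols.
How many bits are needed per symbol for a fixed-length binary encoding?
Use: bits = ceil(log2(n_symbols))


log2(7375) = 12.8484
Bracket: 2^12 = 4096 < 7375 <= 2^13 = 8192
So ceil(log2(7375)) = 13

bits = ceil(log2(7375)) = ceil(12.8484) = 13 bits


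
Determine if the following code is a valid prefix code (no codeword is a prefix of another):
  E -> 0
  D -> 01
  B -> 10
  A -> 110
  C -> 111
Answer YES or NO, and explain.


Checking each pair (does one codeword prefix another?):
  E='0' vs D='01': prefix -- VIOLATION

NO -- this is NOT a valid prefix code. E (0) is a prefix of D (01).


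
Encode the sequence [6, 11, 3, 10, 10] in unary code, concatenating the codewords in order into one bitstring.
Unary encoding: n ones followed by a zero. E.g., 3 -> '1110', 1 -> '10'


Encode each number as n ones followed by a terminating 0:
  6 -> 1111110 (7 bits)
  11 -> 111111111110 (12 bits)
  3 -> 1110 (4 bits)
  10 -> 11111111110 (11 bits)
  10 -> 11111111110 (11 bits)
Total length = 7 + 12 + 4 + 11 + 11 = 45 bits.

Unary([6, 11, 3, 10, 10]) = 111111011111111111011101111111111011111111110 (45 bits)


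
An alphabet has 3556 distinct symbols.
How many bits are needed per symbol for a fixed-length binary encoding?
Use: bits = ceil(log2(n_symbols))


log2(3556) = 11.796
Bracket: 2^11 = 2048 < 3556 <= 2^12 = 4096
So ceil(log2(3556)) = 12

bits = ceil(log2(3556)) = ceil(11.796) = 12 bits


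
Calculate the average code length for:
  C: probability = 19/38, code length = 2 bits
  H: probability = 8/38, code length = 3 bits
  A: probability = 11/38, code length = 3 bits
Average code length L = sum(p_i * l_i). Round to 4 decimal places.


Weighted contributions p_i * l_i:
  C: (19/38) * 2 = 38/38
  H: (8/38) * 3 = 24/38
  A: (11/38) * 3 = 33/38
Sum = (38 + 24 + 33)/38 = 95/38

L = 95/38 = 2.5000 bits/symbol


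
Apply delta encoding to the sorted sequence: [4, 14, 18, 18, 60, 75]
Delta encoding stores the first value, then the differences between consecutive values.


First value: 4
Deltas:
  14 - 4 = 10
  18 - 14 = 4
  18 - 18 = 0
  60 - 18 = 42
  75 - 60 = 15


Delta encoded: [4, 10, 4, 0, 42, 15]


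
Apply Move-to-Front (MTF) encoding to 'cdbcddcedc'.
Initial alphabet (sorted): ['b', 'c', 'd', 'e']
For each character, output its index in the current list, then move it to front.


MTF encoding:
'c': index 1 in ['b', 'c', 'd', 'e'] -> ['c', 'b', 'd', 'e']
'd': index 2 in ['c', 'b', 'd', 'e'] -> ['d', 'c', 'b', 'e']
'b': index 2 in ['d', 'c', 'b', 'e'] -> ['b', 'd', 'c', 'e']
'c': index 2 in ['b', 'd', 'c', 'e'] -> ['c', 'b', 'd', 'e']
'd': index 2 in ['c', 'b', 'd', 'e'] -> ['d', 'c', 'b', 'e']
'd': index 0 in ['d', 'c', 'b', 'e'] -> ['d', 'c', 'b', 'e']
'c': index 1 in ['d', 'c', 'b', 'e'] -> ['c', 'd', 'b', 'e']
'e': index 3 in ['c', 'd', 'b', 'e'] -> ['e', 'c', 'd', 'b']
'd': index 2 in ['e', 'c', 'd', 'b'] -> ['d', 'e', 'c', 'b']
'c': index 2 in ['d', 'e', 'c', 'b'] -> ['c', 'd', 'e', 'b']


Output: [1, 2, 2, 2, 2, 0, 1, 3, 2, 2]


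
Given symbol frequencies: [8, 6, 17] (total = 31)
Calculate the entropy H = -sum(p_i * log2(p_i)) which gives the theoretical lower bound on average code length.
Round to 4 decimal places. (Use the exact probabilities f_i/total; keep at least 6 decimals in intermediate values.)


Per-symbol terms -p_i * log2(p_i) with p_i = f_i/31:
  p = 8/31 = 0.258065: log2(p) = -1.954196, -p*log2(p) = 0.504309
  p = 6/31 = 0.193548: log2(p) = -2.369234, -p*log2(p) = 0.458561
  p = 17/31 = 0.548387: log2(p) = -0.866733, -p*log2(p) = 0.475305
H = 0.504309 + 0.458561 + 0.475305 = 1.438175

H = 1.4382 bits/symbol


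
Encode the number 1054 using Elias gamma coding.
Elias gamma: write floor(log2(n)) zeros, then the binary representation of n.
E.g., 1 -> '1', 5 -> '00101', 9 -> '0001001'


num_bits = floor(log2(1054)) + 1 = 11
leading_zeros = num_bits - 1 = 10
binary(1054) = 10000011110

Elias gamma(1054) = '0000000000' + '10000011110' = 000000000010000011110 (21 bits)


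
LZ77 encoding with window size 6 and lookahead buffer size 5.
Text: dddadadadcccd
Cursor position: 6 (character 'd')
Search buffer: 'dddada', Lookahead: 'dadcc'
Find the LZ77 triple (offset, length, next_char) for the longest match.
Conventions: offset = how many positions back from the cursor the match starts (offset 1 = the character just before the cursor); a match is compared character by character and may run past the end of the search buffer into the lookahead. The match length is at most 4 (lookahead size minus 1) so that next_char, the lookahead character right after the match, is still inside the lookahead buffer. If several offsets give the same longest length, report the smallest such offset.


Try each offset into the search buffer:
  offset=1 (pos 5, char 'a'): match length 0
  offset=2 (pos 4, char 'd'): match length 3
  offset=3 (pos 3, char 'a'): match length 0
  offset=4 (pos 2, char 'd'): match length 3
  offset=5 (pos 1, char 'd'): match length 1
  offset=6 (pos 0, char 'd'): match length 1
Longest match has length 3, found at offsets 2, 4; take the smallest, offset 2.
next_char = character at position 6 + 3 = 9 -> 'c'

Best match: offset=2, length=3 (matching 'dad' starting at position 4)
LZ77 triple: (2, 3, 'c')


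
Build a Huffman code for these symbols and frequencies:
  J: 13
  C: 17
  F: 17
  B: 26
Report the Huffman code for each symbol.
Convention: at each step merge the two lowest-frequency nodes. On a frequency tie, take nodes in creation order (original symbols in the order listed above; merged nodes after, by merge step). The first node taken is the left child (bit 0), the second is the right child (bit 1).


Huffman tree construction:
Step 1: Merge J(13) + C(17) = 30
Step 2: Merge F(17) + B(26) = 43
Step 3: Merge (J+C)(30) + (F+B)(43) = 73
Read each symbol's code off the tree from the root (left child = 0, right child = 1).

Codes:
  J: 00 (length 2)
  C: 01 (length 2)
  F: 10 (length 2)
  B: 11 (length 2)
Average code length: 146/73 = 2.0000 bits/symbol


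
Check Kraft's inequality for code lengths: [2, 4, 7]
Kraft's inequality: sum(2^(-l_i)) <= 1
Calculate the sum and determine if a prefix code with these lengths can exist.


Sum = 2^(-2) + 2^(-4) + 2^(-7)
    = 0.25 + 0.0625 + 0.0078125
    = 41/128 = 0.3203125
Since 0.3203125 <= 1, Kraft's inequality IS satisfied.
A prefix code with these lengths CAN exist.

Kraft sum = 0.3203125. Satisfied.


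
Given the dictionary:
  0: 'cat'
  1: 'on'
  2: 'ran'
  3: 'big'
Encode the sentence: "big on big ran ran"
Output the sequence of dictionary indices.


Look up each word in the dictionary:
  'big' -> 3
  'on' -> 1
  'big' -> 3
  'ran' -> 2
  'ran' -> 2

Encoded: [3, 1, 3, 2, 2]


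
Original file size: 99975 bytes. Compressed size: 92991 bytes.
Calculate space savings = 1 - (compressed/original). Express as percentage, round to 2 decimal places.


ratio = compressed/original = 92991/99975 = 0.930143
savings = 1 - ratio = 1 - 0.930143 = 0.069857
as a percentage: 0.069857 * 100 = 6.99%

Space savings = 1 - 92991/99975 = 6.99%


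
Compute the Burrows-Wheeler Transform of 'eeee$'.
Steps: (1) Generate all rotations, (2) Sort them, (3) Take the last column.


Rotations (sorted):
  0: $eeee -> last char: e
  1: e$eee -> last char: e
  2: ee$ee -> last char: e
  3: eee$e -> last char: e
  4: eeee$ -> last char: $


BWT = eeee$


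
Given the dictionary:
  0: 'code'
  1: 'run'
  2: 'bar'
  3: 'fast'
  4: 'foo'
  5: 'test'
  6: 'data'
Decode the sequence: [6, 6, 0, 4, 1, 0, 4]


Look up each index in the dictionary:
  6 -> 'data'
  6 -> 'data'
  0 -> 'code'
  4 -> 'foo'
  1 -> 'run'
  0 -> 'code'
  4 -> 'foo'

Decoded: "data data code foo run code foo"


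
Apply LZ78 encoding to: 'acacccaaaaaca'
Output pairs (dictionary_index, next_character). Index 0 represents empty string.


LZ78 encoding steps:
Dictionary: {0: ''}
Step 1: w='' (idx 0), next='a' -> output (0, 'a'), add 'a' as idx 1
Step 2: w='' (idx 0), next='c' -> output (0, 'c'), add 'c' as idx 2
Step 3: w='a' (idx 1), next='c' -> output (1, 'c'), add 'ac' as idx 3
Step 4: w='c' (idx 2), next='c' -> output (2, 'c'), add 'cc' as idx 4
Step 5: w='a' (idx 1), next='a' -> output (1, 'a'), add 'aa' as idx 5
Step 6: w='aa' (idx 5), next='a' -> output (5, 'a'), add 'aaa' as idx 6
Step 7: w='c' (idx 2), next='a' -> output (2, 'a'), add 'ca' as idx 7


Encoded: [(0, 'a'), (0, 'c'), (1, 'c'), (2, 'c'), (1, 'a'), (5, 'a'), (2, 'a')]


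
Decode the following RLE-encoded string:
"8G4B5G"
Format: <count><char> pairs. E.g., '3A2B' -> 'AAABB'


Expanding each <count><char> pair:
  8G -> 'GGGGGGGG'
  4B -> 'BBBB'
  5G -> 'GGGGG'

Decoded = GGGGGGGGBBBBGGGGG


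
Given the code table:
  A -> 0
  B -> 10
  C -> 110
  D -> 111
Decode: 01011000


Decoding:
0 -> A
10 -> B
110 -> C
0 -> A
0 -> A


Result: ABCAA


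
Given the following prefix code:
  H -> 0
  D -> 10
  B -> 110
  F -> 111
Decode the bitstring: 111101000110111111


Decoding step by step:
Bits 111 -> F
Bits 10 -> D
Bits 10 -> D
Bits 0 -> H
Bits 0 -> H
Bits 110 -> B
Bits 111 -> F
Bits 111 -> F


Decoded message: FDDHHBFF


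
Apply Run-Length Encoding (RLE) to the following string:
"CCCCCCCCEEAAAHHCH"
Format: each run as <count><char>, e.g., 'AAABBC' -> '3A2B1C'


Scanning runs left to right:
  i=0: run of 'C' x 8 -> '8C'
  i=8: run of 'E' x 2 -> '2E'
  i=10: run of 'A' x 3 -> '3A'
  i=13: run of 'H' x 2 -> '2H'
  i=15: run of 'C' x 1 -> '1C'
  i=16: run of 'H' x 1 -> '1H'

RLE = 8C2E3A2H1C1H


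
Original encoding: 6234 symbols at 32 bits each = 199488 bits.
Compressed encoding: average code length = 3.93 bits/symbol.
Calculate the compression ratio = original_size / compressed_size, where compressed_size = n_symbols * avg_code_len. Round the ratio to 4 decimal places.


original_size = n_symbols * orig_bits = 6234 * 32 = 199488 bits
compressed_size = n_symbols * avg_code_len = 6234 * 3.93 = 24499.62 bits
ratio = original_size / compressed_size = 199488 / 24499.62 = 8.1425

Compression ratio = 8.1425


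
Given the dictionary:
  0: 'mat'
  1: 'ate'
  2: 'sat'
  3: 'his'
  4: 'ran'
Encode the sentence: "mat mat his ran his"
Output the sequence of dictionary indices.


Look up each word in the dictionary:
  'mat' -> 0
  'mat' -> 0
  'his' -> 3
  'ran' -> 4
  'his' -> 3

Encoded: [0, 0, 3, 4, 3]


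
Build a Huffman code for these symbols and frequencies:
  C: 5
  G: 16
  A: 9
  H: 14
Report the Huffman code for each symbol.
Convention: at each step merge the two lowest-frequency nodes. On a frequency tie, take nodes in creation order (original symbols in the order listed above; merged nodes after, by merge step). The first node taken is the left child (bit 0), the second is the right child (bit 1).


Huffman tree construction:
Step 1: Merge C(5) + A(9) = 14
Step 2: Merge H(14) + (C+A)(14) = 28
Step 3: Merge G(16) + (H+(C+A))(28) = 44
Read each symbol's code off the tree from the root (left child = 0, right child = 1).

Codes:
  C: 110 (length 3)
  G: 0 (length 1)
  A: 111 (length 3)
  H: 10 (length 2)
Average code length: 86/44 = 1.9545 bits/symbol


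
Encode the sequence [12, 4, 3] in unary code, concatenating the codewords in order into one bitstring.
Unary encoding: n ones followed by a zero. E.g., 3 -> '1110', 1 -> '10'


Encode each number as n ones followed by a terminating 0:
  12 -> 1111111111110 (13 bits)
  4 -> 11110 (5 bits)
  3 -> 1110 (4 bits)
Total length = 13 + 5 + 4 = 22 bits.

Unary([12, 4, 3]) = 1111111111110111101110 (22 bits)


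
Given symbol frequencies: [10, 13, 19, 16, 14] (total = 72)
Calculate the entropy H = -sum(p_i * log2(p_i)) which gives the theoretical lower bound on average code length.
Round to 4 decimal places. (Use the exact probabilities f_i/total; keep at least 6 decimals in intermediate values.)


Per-symbol terms -p_i * log2(p_i) with p_i = f_i/72:
  p = 10/72 = 0.138889: log2(p) = -2.847997, -p*log2(p) = 0.395555
  p = 13/72 = 0.180556: log2(p) = -2.469485, -p*log2(p) = 0.445879
  p = 19/72 = 0.263889: log2(p) = -1.921997, -p*log2(p) = 0.507194
  p = 16/72 = 0.222222: log2(p) = -2.169925, -p*log2(p) = 0.482206
  p = 14/72 = 0.194444: log2(p) = -2.362570, -p*log2(p) = 0.459389
H = 0.395555 + 0.445879 + 0.507194 + 0.482206 + 0.459389 = 2.290223

H = 2.2902 bits/symbol


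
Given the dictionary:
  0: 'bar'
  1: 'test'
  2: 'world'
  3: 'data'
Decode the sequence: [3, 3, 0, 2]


Look up each index in the dictionary:
  3 -> 'data'
  3 -> 'data'
  0 -> 'bar'
  2 -> 'world'

Decoded: "data data bar world"


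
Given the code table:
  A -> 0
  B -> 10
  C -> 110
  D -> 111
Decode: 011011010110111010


Decoding:
0 -> A
110 -> C
110 -> C
10 -> B
110 -> C
111 -> D
0 -> A
10 -> B


Result: ACCBCDAB


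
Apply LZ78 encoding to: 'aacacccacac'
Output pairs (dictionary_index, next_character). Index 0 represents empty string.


LZ78 encoding steps:
Dictionary: {0: ''}
Step 1: w='' (idx 0), next='a' -> output (0, 'a'), add 'a' as idx 1
Step 2: w='a' (idx 1), next='c' -> output (1, 'c'), add 'ac' as idx 2
Step 3: w='ac' (idx 2), next='c' -> output (2, 'c'), add 'acc' as idx 3
Step 4: w='' (idx 0), next='c' -> output (0, 'c'), add 'c' as idx 4
Step 5: w='ac' (idx 2), next='a' -> output (2, 'a'), add 'aca' as idx 5
Step 6: w='c' (idx 4), end of input -> output (4, '')


Encoded: [(0, 'a'), (1, 'c'), (2, 'c'), (0, 'c'), (2, 'a'), (4, '')]


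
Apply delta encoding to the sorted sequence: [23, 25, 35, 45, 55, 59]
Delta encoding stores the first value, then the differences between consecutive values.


First value: 23
Deltas:
  25 - 23 = 2
  35 - 25 = 10
  45 - 35 = 10
  55 - 45 = 10
  59 - 55 = 4


Delta encoded: [23, 2, 10, 10, 10, 4]


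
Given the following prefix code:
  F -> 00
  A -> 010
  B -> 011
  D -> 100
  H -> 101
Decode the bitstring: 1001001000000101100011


Decoding step by step:
Bits 100 -> D
Bits 100 -> D
Bits 100 -> D
Bits 00 -> F
Bits 00 -> F
Bits 101 -> H
Bits 100 -> D
Bits 011 -> B


Decoded message: DDDFFHDB


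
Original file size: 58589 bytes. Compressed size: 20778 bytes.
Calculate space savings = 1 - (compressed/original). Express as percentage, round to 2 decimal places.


ratio = compressed/original = 20778/58589 = 0.35464
savings = 1 - ratio = 1 - 0.35464 = 0.64536
as a percentage: 0.64536 * 100 = 64.54%

Space savings = 1 - 20778/58589 = 64.54%


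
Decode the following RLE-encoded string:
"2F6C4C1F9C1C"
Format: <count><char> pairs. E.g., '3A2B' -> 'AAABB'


Expanding each <count><char> pair:
  2F -> 'FF'
  6C -> 'CCCCCC'
  4C -> 'CCCC'
  1F -> 'F'
  9C -> 'CCCCCCCCC'
  1C -> 'C'

Decoded = FFCCCCCCCCCCFCCCCCCCCCC


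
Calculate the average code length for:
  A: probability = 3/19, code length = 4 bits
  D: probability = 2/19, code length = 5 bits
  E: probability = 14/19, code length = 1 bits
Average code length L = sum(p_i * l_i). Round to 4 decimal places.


Weighted contributions p_i * l_i:
  A: (3/19) * 4 = 12/19
  D: (2/19) * 5 = 10/19
  E: (14/19) * 1 = 14/19
Sum = (12 + 10 + 14)/19 = 36/19

L = 36/19 = 1.8947 bits/symbol


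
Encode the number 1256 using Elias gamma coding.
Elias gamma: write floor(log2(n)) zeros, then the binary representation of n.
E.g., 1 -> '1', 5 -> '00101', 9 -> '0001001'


num_bits = floor(log2(1256)) + 1 = 11
leading_zeros = num_bits - 1 = 10
binary(1256) = 10011101000

Elias gamma(1256) = '0000000000' + '10011101000' = 000000000010011101000 (21 bits)


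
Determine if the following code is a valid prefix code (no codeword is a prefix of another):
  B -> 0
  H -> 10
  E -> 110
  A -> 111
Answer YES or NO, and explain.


Checking each pair (does one codeword prefix another?):
  B='0' vs H='10': no prefix
  B='0' vs E='110': no prefix
  B='0' vs A='111': no prefix
  H='10' vs B='0': no prefix
  H='10' vs E='110': no prefix
  H='10' vs A='111': no prefix
  E='110' vs B='0': no prefix
  E='110' vs H='10': no prefix
  E='110' vs A='111': no prefix
  A='111' vs B='0': no prefix
  A='111' vs H='10': no prefix
  A='111' vs E='110': no prefix
No violation found over all pairs.

YES -- this is a valid prefix code. No codeword is a prefix of any other codeword.


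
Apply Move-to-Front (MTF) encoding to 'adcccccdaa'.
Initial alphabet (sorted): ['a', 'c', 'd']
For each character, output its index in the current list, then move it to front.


MTF encoding:
'a': index 0 in ['a', 'c', 'd'] -> ['a', 'c', 'd']
'd': index 2 in ['a', 'c', 'd'] -> ['d', 'a', 'c']
'c': index 2 in ['d', 'a', 'c'] -> ['c', 'd', 'a']
'c': index 0 in ['c', 'd', 'a'] -> ['c', 'd', 'a']
'c': index 0 in ['c', 'd', 'a'] -> ['c', 'd', 'a']
'c': index 0 in ['c', 'd', 'a'] -> ['c', 'd', 'a']
'c': index 0 in ['c', 'd', 'a'] -> ['c', 'd', 'a']
'd': index 1 in ['c', 'd', 'a'] -> ['d', 'c', 'a']
'a': index 2 in ['d', 'c', 'a'] -> ['a', 'd', 'c']
'a': index 0 in ['a', 'd', 'c'] -> ['a', 'd', 'c']


Output: [0, 2, 2, 0, 0, 0, 0, 1, 2, 0]


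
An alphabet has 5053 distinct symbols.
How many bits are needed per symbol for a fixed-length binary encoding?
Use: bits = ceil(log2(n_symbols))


log2(5053) = 12.3029
Bracket: 2^12 = 4096 < 5053 <= 2^13 = 8192
So ceil(log2(5053)) = 13

bits = ceil(log2(5053)) = ceil(12.3029) = 13 bits


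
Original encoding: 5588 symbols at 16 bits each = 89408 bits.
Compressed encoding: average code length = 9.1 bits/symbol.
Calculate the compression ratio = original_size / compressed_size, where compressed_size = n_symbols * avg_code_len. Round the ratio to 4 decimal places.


original_size = n_symbols * orig_bits = 5588 * 16 = 89408 bits
compressed_size = n_symbols * avg_code_len = 5588 * 9.1 = 50850.8 bits
ratio = original_size / compressed_size = 89408 / 50850.8 = 1.7582

Compression ratio = 1.7582


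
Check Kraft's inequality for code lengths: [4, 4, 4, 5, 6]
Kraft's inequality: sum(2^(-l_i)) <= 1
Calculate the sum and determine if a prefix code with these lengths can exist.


Sum = 2^(-4) + 2^(-4) + 2^(-4) + 2^(-5) + 2^(-6)
    = 0.0625 + 0.0625 + 0.0625 + 0.03125 + 0.015625
    = 15/64 = 0.234375
Since 0.234375 <= 1, Kraft's inequality IS satisfied.
A prefix code with these lengths CAN exist.

Kraft sum = 0.234375. Satisfied.


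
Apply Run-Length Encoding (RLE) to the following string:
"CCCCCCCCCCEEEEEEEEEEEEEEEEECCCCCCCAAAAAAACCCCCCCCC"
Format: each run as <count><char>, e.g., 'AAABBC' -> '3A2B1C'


Scanning runs left to right:
  i=0: run of 'C' x 10 -> '10C'
  i=10: run of 'E' x 17 -> '17E'
  i=27: run of 'C' x 7 -> '7C'
  i=34: run of 'A' x 7 -> '7A'
  i=41: run of 'C' x 9 -> '9C'

RLE = 10C17E7C7A9C


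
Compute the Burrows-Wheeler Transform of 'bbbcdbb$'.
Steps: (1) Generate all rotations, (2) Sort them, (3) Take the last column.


Rotations (sorted):
  0: $bbbcdbb -> last char: b
  1: b$bbbcdb -> last char: b
  2: bb$bbbcd -> last char: d
  3: bbbcdbb$ -> last char: $
  4: bbcdbb$b -> last char: b
  5: bcdbb$bb -> last char: b
  6: cdbb$bbb -> last char: b
  7: dbb$bbbc -> last char: c


BWT = bbd$bbbc


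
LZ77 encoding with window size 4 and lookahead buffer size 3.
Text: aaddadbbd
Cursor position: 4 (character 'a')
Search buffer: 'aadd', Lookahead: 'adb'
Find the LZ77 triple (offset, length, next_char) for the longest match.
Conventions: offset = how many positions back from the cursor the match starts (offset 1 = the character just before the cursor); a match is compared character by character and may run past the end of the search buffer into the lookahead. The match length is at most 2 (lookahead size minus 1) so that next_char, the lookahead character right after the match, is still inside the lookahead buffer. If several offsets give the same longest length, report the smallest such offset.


Try each offset into the search buffer:
  offset=1 (pos 3, char 'd'): match length 0
  offset=2 (pos 2, char 'd'): match length 0
  offset=3 (pos 1, char 'a'): match length 2
  offset=4 (pos 0, char 'a'): match length 1
Longest match has length 2 at offset 3.
next_char = character at position 4 + 2 = 6 -> 'b'

Best match: offset=3, length=2 (matching 'ad' starting at position 1)
LZ77 triple: (3, 2, 'b')


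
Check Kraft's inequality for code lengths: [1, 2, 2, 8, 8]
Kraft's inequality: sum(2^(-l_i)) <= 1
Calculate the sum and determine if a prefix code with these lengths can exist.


Sum = 2^(-1) + 2^(-2) + 2^(-2) + 2^(-8) + 2^(-8)
    = 0.5 + 0.25 + 0.25 + 0.00390625 + 0.00390625
    = 258/256 = 1.0078125
Since 1.0078125 > 1, Kraft's inequality is NOT satisfied.
A prefix code with these lengths CANNOT exist.

Kraft sum = 1.0078125. Not satisfied.


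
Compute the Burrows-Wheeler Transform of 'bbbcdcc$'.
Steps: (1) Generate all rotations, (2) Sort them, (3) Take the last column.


Rotations (sorted):
  0: $bbbcdcc -> last char: c
  1: bbbcdcc$ -> last char: $
  2: bbcdcc$b -> last char: b
  3: bcdcc$bb -> last char: b
  4: c$bbbcdc -> last char: c
  5: cc$bbbcd -> last char: d
  6: cdcc$bbb -> last char: b
  7: dcc$bbbc -> last char: c


BWT = c$bbcdbc
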